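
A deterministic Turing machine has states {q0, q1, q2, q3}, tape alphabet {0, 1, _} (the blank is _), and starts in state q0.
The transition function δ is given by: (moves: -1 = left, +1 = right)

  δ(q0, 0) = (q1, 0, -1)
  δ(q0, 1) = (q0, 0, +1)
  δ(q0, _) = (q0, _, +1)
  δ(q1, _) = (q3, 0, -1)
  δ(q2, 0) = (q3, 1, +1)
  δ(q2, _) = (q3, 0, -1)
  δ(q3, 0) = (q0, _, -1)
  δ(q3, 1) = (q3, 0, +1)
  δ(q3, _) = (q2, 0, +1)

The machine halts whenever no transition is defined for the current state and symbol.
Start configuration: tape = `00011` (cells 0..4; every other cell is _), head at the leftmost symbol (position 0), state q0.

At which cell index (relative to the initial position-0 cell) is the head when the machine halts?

q0 | ____[0]0011   read 0 → write 0, move -1, go to q1
q1 | ___[_]00011   read _ → write 0, move -1, go to q3
q3 | __[_]000011   read _ → write 0, move +1, go to q2
q2 | __0[0]00011   read 0 → write 1, move +1, go to q3
q3 | __01[0]0011   read 0 → write _, move -1, go to q0
q0 | __0[1]_0011   read 1 → write 0, move +1, go to q0
q0 | __00[_]0011   read _ → write _, move +1, go to q0
q0 | __00_[0]011   read 0 → write 0, move -1, go to q1
q1 | __00[_]0011   read _ → write 0, move -1, go to q3
q3 | __0[0]00011   read 0 → write _, move -1, go to q0
q0 | __[0]_00011   read 0 → write 0, move -1, go to q1
q1 | _[_]0_00011   read _ → write 0, move -1, go to q3
q3 | [_]00_00011   read _ → write 0, move +1, go to q2
q2 | 0[0]0_00011   read 0 → write 1, move +1, go to q3
q3 | 01[0]_00011   read 0 → write _, move -1, go to q0
q0 | 0[1]__00011   read 1 → write 0, move +1, go to q0
q0 | 00[_]_00011   read _ → write _, move +1, go to q0
q0 | 00_[_]00011   read _ → write _, move +1, go to q0
q0 | 00__[0]0011   read 0 → write 0, move -1, go to q1
q1 | 00_[_]00011   read _ → write 0, move -1, go to q3
q3 | 00[_]000011   read _ → write 0, move +1, go to q2
q2 | 000[0]00011   read 0 → write 1, move +1, go to q3
q3 | 0001[0]0011   read 0 → write _, move -1, go to q0
q0 | 000[1]_0011   read 1 → write 0, move +1, go to q0
q0 | 0000[_]0011   read _ → write _, move +1, go to q0
q0 | 0000_[0]011   read 0 → write 0, move -1, go to q1
q1 | 0000[_]0011   read _ → write 0, move -1, go to q3
q3 | 000[0]00011   read 0 → write _, move -1, go to q0
q0 | 00[0]_00011   read 0 → write 0, move -1, go to q1
q1 | 0[0]0_00011
At halt the head is at cell -3.

-3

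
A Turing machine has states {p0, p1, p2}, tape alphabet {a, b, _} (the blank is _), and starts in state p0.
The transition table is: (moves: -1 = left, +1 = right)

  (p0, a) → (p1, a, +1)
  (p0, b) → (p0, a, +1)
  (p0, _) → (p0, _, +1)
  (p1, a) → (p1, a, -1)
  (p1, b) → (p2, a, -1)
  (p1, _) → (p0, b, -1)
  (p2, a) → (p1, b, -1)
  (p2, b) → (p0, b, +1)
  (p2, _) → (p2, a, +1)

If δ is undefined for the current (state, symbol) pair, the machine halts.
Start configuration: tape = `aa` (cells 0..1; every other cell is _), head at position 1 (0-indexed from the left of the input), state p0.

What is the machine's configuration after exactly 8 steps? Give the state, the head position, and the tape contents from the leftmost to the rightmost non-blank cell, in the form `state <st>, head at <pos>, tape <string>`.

state p0, head at -1, tape baba

state=p0 head=1 tape=__a[a]_   (p0,a)→(p1,a,+1)
state=p1 head=2 tape=__aa[_]   (p1,_)→(p0,b,-1)
state=p0 head=1 tape=__a[a]b   (p0,a)→(p1,a,+1)
state=p1 head=2 tape=__aa[b]   (p1,b)→(p2,a,-1)
state=p2 head=1 tape=__a[a]a   (p2,a)→(p1,b,-1)
state=p1 head=0 tape=__[a]ba   (p1,a)→(p1,a,-1)
state=p1 head=-1 tape=_[_]aba   (p1,_)→(p0,b,-1)
state=p0 head=-2 tape=[_]baba   (p0,_)→(p0,_,+1)
state=p0 head=-1 tape=_[b]aba
After 8 steps: state p0, head at -1, tape baba.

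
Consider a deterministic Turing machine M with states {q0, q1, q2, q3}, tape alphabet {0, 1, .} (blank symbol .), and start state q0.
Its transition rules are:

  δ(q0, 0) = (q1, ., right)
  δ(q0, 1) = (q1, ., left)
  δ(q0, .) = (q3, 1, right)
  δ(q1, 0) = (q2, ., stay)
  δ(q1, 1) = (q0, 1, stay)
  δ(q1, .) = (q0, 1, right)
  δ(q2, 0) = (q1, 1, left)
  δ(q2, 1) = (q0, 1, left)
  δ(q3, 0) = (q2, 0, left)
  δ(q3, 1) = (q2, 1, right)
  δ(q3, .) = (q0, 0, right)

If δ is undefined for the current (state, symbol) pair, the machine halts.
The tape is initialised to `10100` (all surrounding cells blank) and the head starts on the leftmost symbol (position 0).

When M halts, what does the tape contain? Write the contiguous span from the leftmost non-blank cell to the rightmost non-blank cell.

11...100

state=q0 head=0 tape=...[1]0100   (q0,1)→(q1,.,left)
state=q1 head=-1 tape=..[.].0100   (q1,.)→(q0,1,right)
state=q0 head=0 tape=..1[.]0100   (q0,.)→(q3,1,right)
state=q3 head=1 tape=..11[0]100   (q3,0)→(q2,0,left)
state=q2 head=0 tape=..1[1]0100   (q2,1)→(q0,1,left)
state=q0 head=-1 tape=..[1]10100   (q0,1)→(q1,.,left)
state=q1 head=-2 tape=.[.].10100   (q1,.)→(q0,1,right)
state=q0 head=-1 tape=.1[.]10100   (q0,.)→(q3,1,right)
state=q3 head=0 tape=.11[1]0100   (q3,1)→(q2,1,right)
state=q2 head=1 tape=.111[0]100   (q2,0)→(q1,1,left)
state=q1 head=0 tape=.11[1]1100   (q1,1)→(q0,1,stay)
state=q0 head=0 tape=.11[1]1100   (q0,1)→(q1,.,left)
state=q1 head=-1 tape=.1[1].1100   (q1,1)→(q0,1,stay)
state=q0 head=-1 tape=.1[1].1100   (q0,1)→(q1,.,left)
state=q1 head=-2 tape=.[1]..1100   (q1,1)→(q0,1,stay)
state=q0 head=-2 tape=.[1]..1100   (q0,1)→(q1,.,left)
state=q1 head=-3 tape=[.]...1100   (q1,.)→(q0,1,right)
state=q0 head=-2 tape=1[.]..1100   (q0,.)→(q3,1,right)
state=q3 head=-1 tape=11[.].1100   (q3,.)→(q0,0,right)
state=q0 head=0 tape=110[.]1100   (q0,.)→(q3,1,right)
state=q3 head=1 tape=1101[1]100   (q3,1)→(q2,1,right)
state=q2 head=2 tape=11011[1]00   (q2,1)→(q0,1,left)
state=q0 head=1 tape=1101[1]100   (q0,1)→(q1,.,left)
state=q1 head=0 tape=110[1].100   (q1,1)→(q0,1,stay)
state=q0 head=0 tape=110[1].100   (q0,1)→(q1,.,left)
state=q1 head=-1 tape=11[0]..100   (q1,0)→(q2,.,stay)
state=q2 head=-1 tape=11[.]..100
The non-blank tape span at halt is 11...100.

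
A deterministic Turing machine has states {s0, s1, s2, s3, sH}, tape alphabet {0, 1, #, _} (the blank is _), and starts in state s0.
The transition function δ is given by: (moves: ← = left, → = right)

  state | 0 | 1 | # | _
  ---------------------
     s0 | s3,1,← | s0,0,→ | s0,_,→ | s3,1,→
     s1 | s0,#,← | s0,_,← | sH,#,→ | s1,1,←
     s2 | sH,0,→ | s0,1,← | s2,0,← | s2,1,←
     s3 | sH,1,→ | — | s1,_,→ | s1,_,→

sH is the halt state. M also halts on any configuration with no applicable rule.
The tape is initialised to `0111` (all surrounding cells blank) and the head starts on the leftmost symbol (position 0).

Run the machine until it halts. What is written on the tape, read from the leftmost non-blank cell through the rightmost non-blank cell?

state=s0 head=0 tape=_[0]111_   (s0,0)→(s3,1,←)
state=s3 head=-1 tape=[_]1111_   (s3,_)→(s1,_,→)
state=s1 head=0 tape=_[1]111_   (s1,1)→(s0,_,←)
state=s0 head=-1 tape=[_]_111_   (s0,_)→(s3,1,→)
state=s3 head=0 tape=1[_]111_   (s3,_)→(s1,_,→)
state=s1 head=1 tape=1_[1]11_   (s1,1)→(s0,_,←)
state=s0 head=0 tape=1[_]_11_   (s0,_)→(s3,1,→)
state=s3 head=1 tape=11[_]11_   (s3,_)→(s1,_,→)
state=s1 head=2 tape=11_[1]1_   (s1,1)→(s0,_,←)
state=s0 head=1 tape=11[_]_1_   (s0,_)→(s3,1,→)
state=s3 head=2 tape=111[_]1_   (s3,_)→(s1,_,→)
state=s1 head=3 tape=111_[1]_   (s1,1)→(s0,_,←)
state=s0 head=2 tape=111[_]__   (s0,_)→(s3,1,→)
state=s3 head=3 tape=1111[_]_   (s3,_)→(s1,_,→)
state=s1 head=4 tape=1111_[_]   (s1,_)→(s1,1,←)
state=s1 head=3 tape=1111[_]1   (s1,_)→(s1,1,←)
state=s1 head=2 tape=111[1]11   (s1,1)→(s0,_,←)
state=s0 head=1 tape=11[1]_11   (s0,1)→(s0,0,→)
state=s0 head=2 tape=110[_]11   (s0,_)→(s3,1,→)
state=s3 head=3 tape=1101[1]1
The non-blank tape span at halt is 110111.

110111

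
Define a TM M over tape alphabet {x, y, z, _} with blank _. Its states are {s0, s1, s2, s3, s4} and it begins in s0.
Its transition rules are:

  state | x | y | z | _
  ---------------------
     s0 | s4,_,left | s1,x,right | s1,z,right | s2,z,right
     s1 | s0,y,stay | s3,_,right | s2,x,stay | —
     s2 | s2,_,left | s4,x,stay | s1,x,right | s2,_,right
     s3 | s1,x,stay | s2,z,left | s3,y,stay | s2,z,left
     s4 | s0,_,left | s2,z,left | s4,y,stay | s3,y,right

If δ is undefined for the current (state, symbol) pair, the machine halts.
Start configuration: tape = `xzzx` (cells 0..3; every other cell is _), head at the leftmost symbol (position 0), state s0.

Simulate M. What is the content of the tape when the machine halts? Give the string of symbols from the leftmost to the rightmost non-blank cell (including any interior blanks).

state=s0 head=0 tape=__[x]zzx_   (s0,x)→(s4,_,left)
state=s4 head=-1 tape=_[_]_zzx_   (s4,_)→(s3,y,right)
state=s3 head=0 tape=_y[_]zzx_   (s3,_)→(s2,z,left)
state=s2 head=-1 tape=_[y]zzzx_   (s2,y)→(s4,x,stay)
state=s4 head=-1 tape=_[x]zzzx_   (s4,x)→(s0,_,left)
state=s0 head=-2 tape=[_]_zzzx_   (s0,_)→(s2,z,right)
state=s2 head=-1 tape=z[_]zzzx_   (s2,_)→(s2,_,right)
state=s2 head=0 tape=z_[z]zzx_   (s2,z)→(s1,x,right)
state=s1 head=1 tape=z_x[z]zx_   (s1,z)→(s2,x,stay)
state=s2 head=1 tape=z_x[x]zx_   (s2,x)→(s2,_,left)
state=s2 head=0 tape=z_[x]_zx_   (s2,x)→(s2,_,left)
state=s2 head=-1 tape=z[_]__zx_   (s2,_)→(s2,_,right)
state=s2 head=0 tape=z_[_]_zx_   (s2,_)→(s2,_,right)
state=s2 head=1 tape=z__[_]zx_   (s2,_)→(s2,_,right)
state=s2 head=2 tape=z___[z]x_   (s2,z)→(s1,x,right)
state=s1 head=3 tape=z___x[x]_   (s1,x)→(s0,y,stay)
state=s0 head=3 tape=z___x[y]_   (s0,y)→(s1,x,right)
state=s1 head=4 tape=z___xx[_]
The non-blank tape span at halt is z___xx.

z___xx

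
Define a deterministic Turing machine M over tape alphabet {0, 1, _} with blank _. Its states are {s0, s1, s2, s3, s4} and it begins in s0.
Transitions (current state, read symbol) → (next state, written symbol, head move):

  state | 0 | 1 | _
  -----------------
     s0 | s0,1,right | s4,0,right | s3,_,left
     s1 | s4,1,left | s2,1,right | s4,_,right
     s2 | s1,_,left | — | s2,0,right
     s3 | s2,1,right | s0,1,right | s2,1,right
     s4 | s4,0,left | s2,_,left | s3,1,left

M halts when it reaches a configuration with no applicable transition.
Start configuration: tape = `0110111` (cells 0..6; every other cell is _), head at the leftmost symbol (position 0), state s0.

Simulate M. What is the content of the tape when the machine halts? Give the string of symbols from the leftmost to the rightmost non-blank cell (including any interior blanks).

1101_1_111

state=s0 head=0 tape=___[0]110111   (s0,0)→(s0,1,right)
state=s0 head=1 tape=___1[1]10111   (s0,1)→(s4,0,right)
state=s4 head=2 tape=___10[1]0111   (s4,1)→(s2,_,left)
state=s2 head=1 tape=___1[0]_0111   (s2,0)→(s1,_,left)
state=s1 head=0 tape=___[1]__0111   (s1,1)→(s2,1,right)
state=s2 head=1 tape=___1[_]_0111   (s2,_)→(s2,0,right)
state=s2 head=2 tape=___10[_]0111   (s2,_)→(s2,0,right)
state=s2 head=3 tape=___100[0]111   (s2,0)→(s1,_,left)
state=s1 head=2 tape=___10[0]_111   (s1,0)→(s4,1,left)
state=s4 head=1 tape=___1[0]1_111   (s4,0)→(s4,0,left)
state=s4 head=0 tape=___[1]01_111   (s4,1)→(s2,_,left)
state=s2 head=-1 tape=__[_]_01_111   (s2,_)→(s2,0,right)
state=s2 head=0 tape=__0[_]01_111   (s2,_)→(s2,0,right)
state=s2 head=1 tape=__00[0]1_111   (s2,0)→(s1,_,left)
state=s1 head=0 tape=__0[0]_1_111   (s1,0)→(s4,1,left)
state=s4 head=-1 tape=__[0]1_1_111   (s4,0)→(s4,0,left)
state=s4 head=-2 tape=_[_]01_1_111   (s4,_)→(s3,1,left)
state=s3 head=-3 tape=[_]101_1_111   (s3,_)→(s2,1,right)
state=s2 head=-2 tape=1[1]01_1_111
The non-blank tape span at halt is 1101_1_111.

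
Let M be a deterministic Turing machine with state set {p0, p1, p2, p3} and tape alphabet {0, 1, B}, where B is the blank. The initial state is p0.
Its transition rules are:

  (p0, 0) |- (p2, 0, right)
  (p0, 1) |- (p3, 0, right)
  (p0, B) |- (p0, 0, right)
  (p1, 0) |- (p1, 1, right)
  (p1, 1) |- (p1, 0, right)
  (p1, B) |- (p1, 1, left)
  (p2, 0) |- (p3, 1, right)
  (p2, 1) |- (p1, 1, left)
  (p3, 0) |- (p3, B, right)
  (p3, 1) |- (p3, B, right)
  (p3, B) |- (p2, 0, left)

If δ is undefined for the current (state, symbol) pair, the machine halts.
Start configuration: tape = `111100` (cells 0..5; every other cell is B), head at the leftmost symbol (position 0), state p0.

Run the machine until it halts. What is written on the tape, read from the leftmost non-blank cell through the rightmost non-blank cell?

0BBBBB0

p0 | [1]11100B   read 1 → write 0, move right, go to p3
p3 | 0[1]1100B   read 1 → write B, move right, go to p3
p3 | 0B[1]100B   read 1 → write B, move right, go to p3
p3 | 0BB[1]00B   read 1 → write B, move right, go to p3
p3 | 0BBB[0]0B   read 0 → write B, move right, go to p3
p3 | 0BBBB[0]B   read 0 → write B, move right, go to p3
p3 | 0BBBBB[B]   read B → write 0, move left, go to p2
p2 | 0BBBB[B]0
The non-blank tape span at halt is 0BBBBB0.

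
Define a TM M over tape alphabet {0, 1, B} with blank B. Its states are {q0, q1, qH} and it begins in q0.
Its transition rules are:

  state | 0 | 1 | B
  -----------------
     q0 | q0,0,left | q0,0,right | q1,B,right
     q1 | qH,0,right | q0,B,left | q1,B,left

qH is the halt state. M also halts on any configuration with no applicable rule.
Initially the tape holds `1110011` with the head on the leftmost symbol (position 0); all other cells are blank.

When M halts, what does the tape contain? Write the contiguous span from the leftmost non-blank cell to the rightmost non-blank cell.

0000011

q0 | B[1]110011   read 1 → write 0, move right, go to q0
q0 | B0[1]10011   read 1 → write 0, move right, go to q0
q0 | B00[1]0011   read 1 → write 0, move right, go to q0
q0 | B000[0]011   read 0 → write 0, move left, go to q0
q0 | B00[0]0011   read 0 → write 0, move left, go to q0
q0 | B0[0]00011   read 0 → write 0, move left, go to q0
q0 | B[0]000011   read 0 → write 0, move left, go to q0
q0 | [B]0000011   read B → write B, move right, go to q1
q1 | B[0]000011   read 0 → write 0, move right, go to qH
qH | B0[0]00011
The non-blank tape span at halt is 0000011.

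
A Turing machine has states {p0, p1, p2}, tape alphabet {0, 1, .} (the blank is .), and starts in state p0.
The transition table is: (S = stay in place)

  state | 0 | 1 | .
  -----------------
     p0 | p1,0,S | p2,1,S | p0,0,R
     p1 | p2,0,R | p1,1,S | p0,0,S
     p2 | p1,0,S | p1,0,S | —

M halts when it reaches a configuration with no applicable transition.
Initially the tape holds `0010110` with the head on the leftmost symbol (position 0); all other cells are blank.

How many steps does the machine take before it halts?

state=p0 head=0 tape=[0]010110.   (p0,0)→(p1,0,S)
state=p1 head=0 tape=[0]010110.   (p1,0)→(p2,0,R)
state=p2 head=1 tape=0[0]10110.   (p2,0)→(p1,0,S)
state=p1 head=1 tape=0[0]10110.   (p1,0)→(p2,0,R)
state=p2 head=2 tape=00[1]0110.   (p2,1)→(p1,0,S)
state=p1 head=2 tape=00[0]0110.   (p1,0)→(p2,0,R)
state=p2 head=3 tape=000[0]110.   (p2,0)→(p1,0,S)
state=p1 head=3 tape=000[0]110.   (p1,0)→(p2,0,R)
state=p2 head=4 tape=0000[1]10.   (p2,1)→(p1,0,S)
state=p1 head=4 tape=0000[0]10.   (p1,0)→(p2,0,R)
state=p2 head=5 tape=00000[1]0.   (p2,1)→(p1,0,S)
state=p1 head=5 tape=00000[0]0.   (p1,0)→(p2,0,R)
state=p2 head=6 tape=000000[0].   (p2,0)→(p1,0,S)
state=p1 head=6 tape=000000[0].   (p1,0)→(p2,0,R)
state=p2 head=7 tape=0000000[.]
M halts after 14 transitions.

14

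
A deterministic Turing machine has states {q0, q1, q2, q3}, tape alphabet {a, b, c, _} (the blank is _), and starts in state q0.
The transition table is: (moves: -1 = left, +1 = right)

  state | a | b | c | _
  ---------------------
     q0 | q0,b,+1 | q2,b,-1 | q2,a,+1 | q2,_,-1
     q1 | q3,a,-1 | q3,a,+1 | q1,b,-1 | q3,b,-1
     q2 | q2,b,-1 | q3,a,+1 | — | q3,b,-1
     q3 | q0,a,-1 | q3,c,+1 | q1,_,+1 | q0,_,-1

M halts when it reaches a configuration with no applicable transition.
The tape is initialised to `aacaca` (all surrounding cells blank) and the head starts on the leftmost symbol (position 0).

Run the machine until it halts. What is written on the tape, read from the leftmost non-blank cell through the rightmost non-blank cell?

acccbb

state=q0 head=0 tape=[a]acaca   (q0,a)→(q0,b,+1)
state=q0 head=1 tape=b[a]caca   (q0,a)→(q0,b,+1)
state=q0 head=2 tape=bb[c]aca   (q0,c)→(q2,a,+1)
state=q2 head=3 tape=bba[a]ca   (q2,a)→(q2,b,-1)
state=q2 head=2 tape=bb[a]bca   (q2,a)→(q2,b,-1)
state=q2 head=1 tape=b[b]bbca   (q2,b)→(q3,a,+1)
state=q3 head=2 tape=ba[b]bca   (q3,b)→(q3,c,+1)
state=q3 head=3 tape=bac[b]ca   (q3,b)→(q3,c,+1)
state=q3 head=4 tape=bacc[c]a   (q3,c)→(q1,_,+1)
state=q1 head=5 tape=bacc_[a]   (q1,a)→(q3,a,-1)
state=q3 head=4 tape=bacc[_]a   (q3,_)→(q0,_,-1)
state=q0 head=3 tape=bac[c]_a   (q0,c)→(q2,a,+1)
state=q2 head=4 tape=baca[_]a   (q2,_)→(q3,b,-1)
state=q3 head=3 tape=bac[a]ba   (q3,a)→(q0,a,-1)
state=q0 head=2 tape=ba[c]aba   (q0,c)→(q2,a,+1)
state=q2 head=3 tape=baa[a]ba   (q2,a)→(q2,b,-1)
state=q2 head=2 tape=ba[a]bba   (q2,a)→(q2,b,-1)
state=q2 head=1 tape=b[a]bbba   (q2,a)→(q2,b,-1)
state=q2 head=0 tape=[b]bbbba   (q2,b)→(q3,a,+1)
state=q3 head=1 tape=a[b]bbba   (q3,b)→(q3,c,+1)
state=q3 head=2 tape=ac[b]bba   (q3,b)→(q3,c,+1)
state=q3 head=3 tape=acc[b]ba   (q3,b)→(q3,c,+1)
state=q3 head=4 tape=accc[b]a   (q3,b)→(q3,c,+1)
state=q3 head=5 tape=acccc[a]   (q3,a)→(q0,a,-1)
state=q0 head=4 tape=accc[c]a   (q0,c)→(q2,a,+1)
state=q2 head=5 tape=accca[a]   (q2,a)→(q2,b,-1)
state=q2 head=4 tape=accc[a]b   (q2,a)→(q2,b,-1)
state=q2 head=3 tape=acc[c]bb
The non-blank tape span at halt is acccbb.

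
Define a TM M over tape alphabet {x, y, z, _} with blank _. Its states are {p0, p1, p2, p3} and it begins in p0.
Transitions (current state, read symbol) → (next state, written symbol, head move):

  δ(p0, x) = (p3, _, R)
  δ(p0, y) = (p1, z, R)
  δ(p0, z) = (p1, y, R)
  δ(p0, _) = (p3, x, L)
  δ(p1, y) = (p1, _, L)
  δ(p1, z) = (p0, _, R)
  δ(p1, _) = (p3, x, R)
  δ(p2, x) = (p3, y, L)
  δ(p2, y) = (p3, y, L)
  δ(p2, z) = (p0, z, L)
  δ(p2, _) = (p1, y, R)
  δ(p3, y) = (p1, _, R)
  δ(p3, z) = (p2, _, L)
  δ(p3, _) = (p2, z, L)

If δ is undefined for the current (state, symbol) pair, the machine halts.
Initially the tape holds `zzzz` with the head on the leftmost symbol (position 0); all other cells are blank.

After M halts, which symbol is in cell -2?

y

p0 | __[z]zzz___   read z → write y, move R, go to p1
p1 | __y[z]zz___   read z → write _, move R, go to p0
p0 | __y_[z]z___   read z → write y, move R, go to p1
p1 | __y_y[z]___   read z → write _, move R, go to p0
p0 | __y_y_[_]__   read _ → write x, move L, go to p3
p3 | __y_y[_]x__   read _ → write z, move L, go to p2
p2 | __y_[y]zx__   read y → write y, move L, go to p3
p3 | __y[_]yzx__   read _ → write z, move L, go to p2
p2 | __[y]zyzx__   read y → write y, move L, go to p3
p3 | _[_]yzyzx__   read _ → write z, move L, go to p2
p2 | [_]zyzyzx__   read _ → write y, move R, go to p1
p1 | y[z]yzyzx__   read z → write _, move R, go to p0
p0 | y_[y]zyzx__   read y → write z, move R, go to p1
p1 | y_z[z]yzx__   read z → write _, move R, go to p0
p0 | y_z_[y]zx__   read y → write z, move R, go to p1
p1 | y_z_z[z]x__   read z → write _, move R, go to p0
p0 | y_z_z_[x]__   read x → write _, move R, go to p3
p3 | y_z_z__[_]_   read _ → write z, move L, go to p2
p2 | y_z_z_[_]z_   read _ → write y, move R, go to p1
p1 | y_z_z_y[z]_   read z → write _, move R, go to p0
p0 | y_z_z_y_[_]   read _ → write x, move L, go to p3
p3 | y_z_z_y[_]x   read _ → write z, move L, go to p2
p2 | y_z_z_[y]zx   read y → write y, move L, go to p3
p3 | y_z_z[_]yzx   read _ → write z, move L, go to p2
p2 | y_z_[z]zyzx   read z → write z, move L, go to p0
p0 | y_z[_]zzyzx   read _ → write x, move L, go to p3
p3 | y_[z]xzzyzx   read z → write _, move L, go to p2
p2 | y[_]_xzzyzx   read _ → write y, move R, go to p1
p1 | yy[_]xzzyzx   read _ → write x, move R, go to p3
p3 | yyx[x]zzyzx
Cell -2 holds y when M halts.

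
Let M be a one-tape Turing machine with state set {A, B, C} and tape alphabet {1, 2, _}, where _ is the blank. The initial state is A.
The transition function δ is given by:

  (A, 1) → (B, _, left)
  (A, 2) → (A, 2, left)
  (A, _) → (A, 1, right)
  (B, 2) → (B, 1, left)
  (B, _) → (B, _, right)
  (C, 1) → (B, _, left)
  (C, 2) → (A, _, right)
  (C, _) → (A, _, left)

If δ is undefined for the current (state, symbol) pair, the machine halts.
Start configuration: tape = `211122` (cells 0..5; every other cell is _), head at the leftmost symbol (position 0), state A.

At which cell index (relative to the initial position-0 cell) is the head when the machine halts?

0

A | __[2]11122   read 2 → write 2, move left, go to A
A | _[_]211122   read _ → write 1, move right, go to A
A | _1[2]11122   read 2 → write 2, move left, go to A
A | _[1]211122   read 1 → write _, move left, go to B
B | [_]_211122   read _ → write _, move right, go to B
B | _[_]211122   read _ → write _, move right, go to B
B | __[2]11122   read 2 → write 1, move left, go to B
B | _[_]111122   read _ → write _, move right, go to B
B | __[1]11122
At halt the head is at cell 0.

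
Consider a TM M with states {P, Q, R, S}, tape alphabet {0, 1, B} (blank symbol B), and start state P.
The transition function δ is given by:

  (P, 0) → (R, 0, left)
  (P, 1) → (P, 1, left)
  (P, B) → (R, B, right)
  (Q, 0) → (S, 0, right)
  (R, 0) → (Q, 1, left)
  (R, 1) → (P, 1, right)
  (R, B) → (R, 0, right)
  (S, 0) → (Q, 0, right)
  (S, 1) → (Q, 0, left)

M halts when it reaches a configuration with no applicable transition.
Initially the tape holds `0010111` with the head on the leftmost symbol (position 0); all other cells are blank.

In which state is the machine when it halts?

P | B[0]010111   read 0 → write 0, move left, go to R
R | [B]0010111   read B → write 0, move right, go to R
R | 0[0]010111   read 0 → write 1, move left, go to Q
Q | [0]1010111   read 0 → write 0, move right, go to S
S | 0[1]010111   read 1 → write 0, move left, go to Q
Q | [0]0010111   read 0 → write 0, move right, go to S
S | 0[0]010111   read 0 → write 0, move right, go to Q
Q | 00[0]10111   read 0 → write 0, move right, go to S
S | 000[1]0111   read 1 → write 0, move left, go to Q
Q | 00[0]00111   read 0 → write 0, move right, go to S
S | 000[0]0111   read 0 → write 0, move right, go to Q
Q | 0000[0]111   read 0 → write 0, move right, go to S
S | 00000[1]11   read 1 → write 0, move left, go to Q
Q | 0000[0]011   read 0 → write 0, move right, go to S
S | 00000[0]11   read 0 → write 0, move right, go to Q
Q | 000000[1]1
No transition is defined for (Q, 1); M halts in state Q.

Q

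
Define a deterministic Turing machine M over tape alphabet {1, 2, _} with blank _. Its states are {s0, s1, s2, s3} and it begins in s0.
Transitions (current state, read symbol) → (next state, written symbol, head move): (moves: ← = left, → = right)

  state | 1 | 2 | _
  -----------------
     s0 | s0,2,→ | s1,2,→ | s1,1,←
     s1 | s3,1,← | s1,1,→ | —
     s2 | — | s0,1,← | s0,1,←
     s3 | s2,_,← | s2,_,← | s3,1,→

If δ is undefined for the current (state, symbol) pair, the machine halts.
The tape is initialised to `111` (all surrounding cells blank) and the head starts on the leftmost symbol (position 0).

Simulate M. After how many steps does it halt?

13

s0 | ___[1]11_   read 1 → write 2, move →, go to s0
s0 | ___2[1]1_   read 1 → write 2, move →, go to s0
s0 | ___22[1]_   read 1 → write 2, move →, go to s0
s0 | ___222[_]   read _ → write 1, move ←, go to s1
s1 | ___22[2]1   read 2 → write 1, move →, go to s1
s1 | ___221[1]   read 1 → write 1, move ←, go to s3
s3 | ___22[1]1   read 1 → write _, move ←, go to s2
s2 | ___2[2]_1   read 2 → write 1, move ←, go to s0
s0 | ___[2]1_1   read 2 → write 2, move →, go to s1
s1 | ___2[1]_1   read 1 → write 1, move ←, go to s3
s3 | ___[2]1_1   read 2 → write _, move ←, go to s2
s2 | __[_]_1_1   read _ → write 1, move ←, go to s0
s0 | _[_]1_1_1   read _ → write 1, move ←, go to s1
s1 | [_]11_1_1
M halts after 13 transitions.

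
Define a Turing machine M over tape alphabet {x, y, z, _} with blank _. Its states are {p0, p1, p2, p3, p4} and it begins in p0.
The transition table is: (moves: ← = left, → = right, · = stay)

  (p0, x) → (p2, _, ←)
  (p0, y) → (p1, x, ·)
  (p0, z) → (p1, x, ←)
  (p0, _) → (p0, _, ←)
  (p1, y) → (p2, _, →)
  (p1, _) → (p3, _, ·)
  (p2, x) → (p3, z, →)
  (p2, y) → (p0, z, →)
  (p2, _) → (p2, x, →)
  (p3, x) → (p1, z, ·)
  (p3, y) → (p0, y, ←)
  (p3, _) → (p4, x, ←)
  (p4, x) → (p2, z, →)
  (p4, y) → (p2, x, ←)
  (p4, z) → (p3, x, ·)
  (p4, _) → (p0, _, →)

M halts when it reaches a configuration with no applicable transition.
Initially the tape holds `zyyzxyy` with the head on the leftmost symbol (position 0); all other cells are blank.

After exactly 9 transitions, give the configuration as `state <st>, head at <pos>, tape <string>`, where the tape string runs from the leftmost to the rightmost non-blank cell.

state p0, head at 0, tape xxzyyzxyy

state=p0 head=0 tape=__[z]yyzxyy   (p0,z)→(p1,x,←)
state=p1 head=-1 tape=_[_]xyyzxyy   (p1,_)→(p3,_,·)
state=p3 head=-1 tape=_[_]xyyzxyy   (p3,_)→(p4,x,←)
state=p4 head=-2 tape=[_]xxyyzxyy   (p4,_)→(p0,_,→)
state=p0 head=-1 tape=_[x]xyyzxyy   (p0,x)→(p2,_,←)
state=p2 head=-2 tape=[_]_xyyzxyy   (p2,_)→(p2,x,→)
state=p2 head=-1 tape=x[_]xyyzxyy   (p2,_)→(p2,x,→)
state=p2 head=0 tape=xx[x]yyzxyy   (p2,x)→(p3,z,→)
state=p3 head=1 tape=xxz[y]yzxyy   (p3,y)→(p0,y,←)
state=p0 head=0 tape=xx[z]yyzxyy
After 9 steps: state p0, head at 0, tape xxzyyzxyy.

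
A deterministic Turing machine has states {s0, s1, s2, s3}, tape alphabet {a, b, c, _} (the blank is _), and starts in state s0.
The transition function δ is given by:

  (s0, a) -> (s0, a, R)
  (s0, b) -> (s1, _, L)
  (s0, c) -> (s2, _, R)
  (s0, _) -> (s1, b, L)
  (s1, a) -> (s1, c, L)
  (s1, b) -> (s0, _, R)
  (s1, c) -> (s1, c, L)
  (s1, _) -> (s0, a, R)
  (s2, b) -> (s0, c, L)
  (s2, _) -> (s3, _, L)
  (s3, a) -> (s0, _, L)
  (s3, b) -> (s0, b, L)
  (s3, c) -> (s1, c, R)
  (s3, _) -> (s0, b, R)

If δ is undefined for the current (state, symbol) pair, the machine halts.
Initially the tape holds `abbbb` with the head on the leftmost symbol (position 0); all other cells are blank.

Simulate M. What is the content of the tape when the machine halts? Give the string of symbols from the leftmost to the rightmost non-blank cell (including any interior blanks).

state=s0 head=0 tape=__[a]bbbb   (s0,a)→(s0,a,R)
state=s0 head=1 tape=__a[b]bbb   (s0,b)→(s1,_,L)
state=s1 head=0 tape=__[a]_bbb   (s1,a)→(s1,c,L)
state=s1 head=-1 tape=_[_]c_bbb   (s1,_)→(s0,a,R)
state=s0 head=0 tape=_a[c]_bbb   (s0,c)→(s2,_,R)
state=s2 head=1 tape=_a_[_]bbb   (s2,_)→(s3,_,L)
state=s3 head=0 tape=_a[_]_bbb   (s3,_)→(s0,b,R)
state=s0 head=1 tape=_ab[_]bbb   (s0,_)→(s1,b,L)
state=s1 head=0 tape=_a[b]bbbb   (s1,b)→(s0,_,R)
state=s0 head=1 tape=_a_[b]bbb   (s0,b)→(s1,_,L)
state=s1 head=0 tape=_a[_]_bbb   (s1,_)→(s0,a,R)
state=s0 head=1 tape=_aa[_]bbb   (s0,_)→(s1,b,L)
state=s1 head=0 tape=_a[a]bbbb   (s1,a)→(s1,c,L)
state=s1 head=-1 tape=_[a]cbbbb   (s1,a)→(s1,c,L)
state=s1 head=-2 tape=[_]ccbbbb   (s1,_)→(s0,a,R)
state=s0 head=-1 tape=a[c]cbbbb   (s0,c)→(s2,_,R)
state=s2 head=0 tape=a_[c]bbbb
The non-blank tape span at halt is a_cbbbb.

a_cbbbb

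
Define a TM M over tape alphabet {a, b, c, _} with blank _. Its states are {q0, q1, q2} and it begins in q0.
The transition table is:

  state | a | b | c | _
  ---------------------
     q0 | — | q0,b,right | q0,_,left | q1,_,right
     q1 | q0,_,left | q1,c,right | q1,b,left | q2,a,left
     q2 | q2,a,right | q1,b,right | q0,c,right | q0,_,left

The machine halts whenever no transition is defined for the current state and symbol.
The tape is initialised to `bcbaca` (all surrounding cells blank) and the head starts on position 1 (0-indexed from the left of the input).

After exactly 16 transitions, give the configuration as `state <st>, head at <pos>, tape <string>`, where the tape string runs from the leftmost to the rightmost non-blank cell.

state q0, head at 1, tape b_a_ca

q0 | b[c]baca   read c → write _, move left, go to q0
q0 | [b]_baca   read b → write b, move right, go to q0
q0 | b[_]baca   read _ → write _, move right, go to q1
q1 | b_[b]aca   read b → write c, move right, go to q1
q1 | b_c[a]ca   read a → write _, move left, go to q0
q0 | b_[c]_ca   read c → write _, move left, go to q0
q0 | b[_]__ca   read _ → write _, move right, go to q1
q1 | b_[_]_ca   read _ → write a, move left, go to q2
q2 | b[_]a_ca   read _ → write _, move left, go to q0
q0 | [b]_a_ca   read b → write b, move right, go to q0
q0 | b[_]a_ca   read _ → write _, move right, go to q1
q1 | b_[a]_ca   read a → write _, move left, go to q0
q0 | b[_]__ca   read _ → write _, move right, go to q1
q1 | b_[_]_ca   read _ → write a, move left, go to q2
q2 | b[_]a_ca   read _ → write _, move left, go to q0
q0 | [b]_a_ca   read b → write b, move right, go to q0
q0 | b[_]a_ca
After 16 steps: state q0, head at 1, tape b_a_ca.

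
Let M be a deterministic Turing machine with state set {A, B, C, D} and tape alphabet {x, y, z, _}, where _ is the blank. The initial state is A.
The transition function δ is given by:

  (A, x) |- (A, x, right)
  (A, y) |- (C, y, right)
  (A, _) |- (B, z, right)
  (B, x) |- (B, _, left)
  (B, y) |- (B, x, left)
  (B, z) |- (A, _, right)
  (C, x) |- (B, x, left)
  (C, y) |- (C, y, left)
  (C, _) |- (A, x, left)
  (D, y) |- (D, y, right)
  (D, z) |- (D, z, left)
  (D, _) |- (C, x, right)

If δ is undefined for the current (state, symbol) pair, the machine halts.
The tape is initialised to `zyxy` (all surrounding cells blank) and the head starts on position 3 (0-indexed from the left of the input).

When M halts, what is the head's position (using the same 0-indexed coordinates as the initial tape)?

5

state=A head=3 tape=zyx[y]__   (A,y)→(C,y,right)
state=C head=4 tape=zyxy[_]_   (C,_)→(A,x,left)
state=A head=3 tape=zyx[y]x_   (A,y)→(C,y,right)
state=C head=4 tape=zyxy[x]_   (C,x)→(B,x,left)
state=B head=3 tape=zyx[y]x_   (B,y)→(B,x,left)
state=B head=2 tape=zy[x]xx_   (B,x)→(B,_,left)
state=B head=1 tape=z[y]_xx_   (B,y)→(B,x,left)
state=B head=0 tape=[z]x_xx_   (B,z)→(A,_,right)
state=A head=1 tape=_[x]_xx_   (A,x)→(A,x,right)
state=A head=2 tape=_x[_]xx_   (A,_)→(B,z,right)
state=B head=3 tape=_xz[x]x_   (B,x)→(B,_,left)
state=B head=2 tape=_x[z]_x_   (B,z)→(A,_,right)
state=A head=3 tape=_x_[_]x_   (A,_)→(B,z,right)
state=B head=4 tape=_x_z[x]_   (B,x)→(B,_,left)
state=B head=3 tape=_x_[z]__   (B,z)→(A,_,right)
state=A head=4 tape=_x__[_]_   (A,_)→(B,z,right)
state=B head=5 tape=_x__z[_]
At halt the head is at cell 5.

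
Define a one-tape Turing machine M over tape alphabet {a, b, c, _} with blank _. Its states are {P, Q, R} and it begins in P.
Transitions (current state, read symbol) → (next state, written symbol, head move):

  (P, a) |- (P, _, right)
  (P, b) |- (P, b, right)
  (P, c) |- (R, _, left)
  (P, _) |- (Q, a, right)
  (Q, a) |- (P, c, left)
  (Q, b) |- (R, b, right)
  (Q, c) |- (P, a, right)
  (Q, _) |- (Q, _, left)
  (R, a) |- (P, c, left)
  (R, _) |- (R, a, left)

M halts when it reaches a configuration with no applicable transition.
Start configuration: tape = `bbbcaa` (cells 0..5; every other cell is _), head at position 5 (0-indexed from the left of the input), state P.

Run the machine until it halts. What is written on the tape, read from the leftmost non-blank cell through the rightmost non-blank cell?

P | bbbca[a]___   read a → write _, move right, go to P
P | bbbca_[_]__   read _ → write a, move right, go to Q
Q | bbbca_a[_]_   read _ → write _, move left, go to Q
Q | bbbca_[a]__   read a → write c, move left, go to P
P | bbbca[_]c__   read _ → write a, move right, go to Q
Q | bbbcaa[c]__   read c → write a, move right, go to P
P | bbbcaaa[_]_   read _ → write a, move right, go to Q
Q | bbbcaaaa[_]   read _ → write _, move left, go to Q
Q | bbbcaaa[a]_   read a → write c, move left, go to P
P | bbbcaa[a]c_   read a → write _, move right, go to P
P | bbbcaa_[c]_   read c → write _, move left, go to R
R | bbbcaa[_]__   read _ → write a, move left, go to R
R | bbbca[a]a__   read a → write c, move left, go to P
P | bbbc[a]ca__   read a → write _, move right, go to P
P | bbbc_[c]a__   read c → write _, move left, go to R
R | bbbc[_]_a__   read _ → write a, move left, go to R
R | bbb[c]a_a__
The non-blank tape span at halt is bbbca_a.

bbbca_a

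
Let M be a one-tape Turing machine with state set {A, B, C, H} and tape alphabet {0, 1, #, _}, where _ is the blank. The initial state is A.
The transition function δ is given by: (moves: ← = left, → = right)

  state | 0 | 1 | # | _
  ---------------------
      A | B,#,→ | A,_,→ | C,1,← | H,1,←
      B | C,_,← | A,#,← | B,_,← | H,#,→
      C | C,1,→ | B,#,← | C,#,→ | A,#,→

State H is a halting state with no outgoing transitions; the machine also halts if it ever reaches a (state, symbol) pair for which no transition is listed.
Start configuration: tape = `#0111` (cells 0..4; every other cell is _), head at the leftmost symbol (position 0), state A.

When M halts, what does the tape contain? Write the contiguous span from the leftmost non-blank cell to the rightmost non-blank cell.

state=A head=0 tape=_[#]0111_   (A,#)→(C,1,←)
state=C head=-1 tape=[_]10111_   (C,_)→(A,#,→)
state=A head=0 tape=#[1]0111_   (A,1)→(A,_,→)
state=A head=1 tape=#_[0]111_   (A,0)→(B,#,→)
state=B head=2 tape=#_#[1]11_   (B,1)→(A,#,←)
state=A head=1 tape=#_[#]#11_   (A,#)→(C,1,←)
state=C head=0 tape=#[_]1#11_   (C,_)→(A,#,→)
state=A head=1 tape=##[1]#11_   (A,1)→(A,_,→)
state=A head=2 tape=##_[#]11_   (A,#)→(C,1,←)
state=C head=1 tape=##[_]111_   (C,_)→(A,#,→)
state=A head=2 tape=###[1]11_   (A,1)→(A,_,→)
state=A head=3 tape=###_[1]1_   (A,1)→(A,_,→)
state=A head=4 tape=###__[1]_   (A,1)→(A,_,→)
state=A head=5 tape=###___[_]   (A,_)→(H,1,←)
state=H head=4 tape=###__[_]1
The non-blank tape span at halt is ###___1.

###___1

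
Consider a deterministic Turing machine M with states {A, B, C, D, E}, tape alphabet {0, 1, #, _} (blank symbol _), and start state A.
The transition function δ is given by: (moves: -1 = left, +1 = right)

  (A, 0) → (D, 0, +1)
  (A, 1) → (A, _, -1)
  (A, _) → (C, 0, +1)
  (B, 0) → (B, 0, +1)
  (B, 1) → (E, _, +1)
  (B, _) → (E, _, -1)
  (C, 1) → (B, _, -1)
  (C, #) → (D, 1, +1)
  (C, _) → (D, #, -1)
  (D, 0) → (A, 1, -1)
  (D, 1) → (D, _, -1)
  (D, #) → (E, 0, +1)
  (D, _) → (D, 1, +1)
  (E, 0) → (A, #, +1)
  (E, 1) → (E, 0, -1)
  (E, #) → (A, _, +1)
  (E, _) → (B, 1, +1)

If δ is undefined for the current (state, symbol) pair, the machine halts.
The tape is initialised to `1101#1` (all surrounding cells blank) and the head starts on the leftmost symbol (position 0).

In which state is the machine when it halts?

A

A | __[1]101#1   read 1 → write _, move -1, go to A
A | _[_]_101#1   read _ → write 0, move +1, go to C
C | _0[_]101#1   read _ → write #, move -1, go to D
D | _[0]#101#1   read 0 → write 1, move -1, go to A
A | [_]1#101#1   read _ → write 0, move +1, go to C
C | 0[1]#101#1   read 1 → write _, move -1, go to B
B | [0]_#101#1   read 0 → write 0, move +1, go to B
B | 0[_]#101#1   read _ → write _, move -1, go to E
E | [0]_#101#1   read 0 → write #, move +1, go to A
A | #[_]#101#1   read _ → write 0, move +1, go to C
C | #0[#]101#1   read # → write 1, move +1, go to D
D | #01[1]01#1   read 1 → write _, move -1, go to D
D | #0[1]_01#1   read 1 → write _, move -1, go to D
D | #[0]__01#1   read 0 → write 1, move -1, go to A
A | [#]1__01#1
No transition is defined for (A, #); M halts in state A.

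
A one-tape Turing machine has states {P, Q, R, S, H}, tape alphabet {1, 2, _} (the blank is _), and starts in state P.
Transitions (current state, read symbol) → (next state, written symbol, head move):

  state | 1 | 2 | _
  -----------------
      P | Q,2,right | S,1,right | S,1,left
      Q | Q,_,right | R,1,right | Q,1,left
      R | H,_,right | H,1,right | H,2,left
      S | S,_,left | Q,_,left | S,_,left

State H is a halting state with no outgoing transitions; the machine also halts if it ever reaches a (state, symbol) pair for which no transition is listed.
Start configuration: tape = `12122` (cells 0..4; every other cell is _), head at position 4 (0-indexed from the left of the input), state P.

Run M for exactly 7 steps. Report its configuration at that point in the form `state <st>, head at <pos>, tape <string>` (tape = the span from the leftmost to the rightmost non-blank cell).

state Q, head at 1, tape 1211

state=P head=4 tape=1212[2]_   (P,2)→(S,1,right)
state=S head=5 tape=12121[_]   (S,_)→(S,_,left)
state=S head=4 tape=1212[1]_   (S,1)→(S,_,left)
state=S head=3 tape=121[2]__   (S,2)→(Q,_,left)
state=Q head=2 tape=12[1]___   (Q,1)→(Q,_,right)
state=Q head=3 tape=12_[_]__   (Q,_)→(Q,1,left)
state=Q head=2 tape=12[_]1__   (Q,_)→(Q,1,left)
state=Q head=1 tape=1[2]11__
After 7 steps: state Q, head at 1, tape 1211.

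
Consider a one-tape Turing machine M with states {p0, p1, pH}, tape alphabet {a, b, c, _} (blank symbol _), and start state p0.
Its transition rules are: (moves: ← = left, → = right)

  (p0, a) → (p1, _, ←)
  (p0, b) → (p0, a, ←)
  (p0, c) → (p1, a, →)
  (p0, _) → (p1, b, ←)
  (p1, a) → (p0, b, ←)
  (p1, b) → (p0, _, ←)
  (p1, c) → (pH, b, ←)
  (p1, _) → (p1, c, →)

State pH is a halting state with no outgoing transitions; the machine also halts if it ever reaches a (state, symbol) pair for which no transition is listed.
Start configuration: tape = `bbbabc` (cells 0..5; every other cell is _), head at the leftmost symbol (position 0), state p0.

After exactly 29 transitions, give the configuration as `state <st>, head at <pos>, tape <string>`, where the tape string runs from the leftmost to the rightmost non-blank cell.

p0 | ____[b]bbabc   read b → write a, move ←, go to p0
p0 | ___[_]abbabc   read _ → write b, move ←, go to p1
p1 | __[_]babbabc   read _ → write c, move →, go to p1
p1 | __c[b]abbabc   read b → write _, move ←, go to p0
p0 | __[c]_abbabc   read c → write a, move →, go to p1
p1 | __a[_]abbabc   read _ → write c, move →, go to p1
p1 | __ac[a]bbabc   read a → write b, move ←, go to p0
p0 | __a[c]bbbabc   read c → write a, move →, go to p1
p1 | __aa[b]bbabc   read b → write _, move ←, go to p0
p0 | __a[a]_bbabc   read a → write _, move ←, go to p1
p1 | __[a]__bbabc   read a → write b, move ←, go to p0
p0 | _[_]b__bbabc   read _ → write b, move ←, go to p1
p1 | [_]bb__bbabc   read _ → write c, move →, go to p1
p1 | c[b]b__bbabc   read b → write _, move ←, go to p0
p0 | [c]_b__bbabc   read c → write a, move →, go to p1
p1 | a[_]b__bbabc   read _ → write c, move →, go to p1
p1 | ac[b]__bbabc   read b → write _, move ←, go to p0
p0 | a[c]___bbabc   read c → write a, move →, go to p1
p1 | aa[_]__bbabc   read _ → write c, move →, go to p1
p1 | aac[_]_bbabc   read _ → write c, move →, go to p1
p1 | aacc[_]bbabc   read _ → write c, move →, go to p1
p1 | aaccc[b]babc   read b → write _, move ←, go to p0
p0 | aacc[c]_babc   read c → write a, move →, go to p1
p1 | aacca[_]babc   read _ → write c, move →, go to p1
p1 | aaccac[b]abc   read b → write _, move ←, go to p0
p0 | aacca[c]_abc   read c → write a, move →, go to p1
p1 | aaccaa[_]abc   read _ → write c, move →, go to p1
p1 | aaccaac[a]bc   read a → write b, move ←, go to p0
p0 | aaccaa[c]bbc   read c → write a, move →, go to p1
p1 | aaccaaa[b]bc
After 29 steps: state p1, head at 3, tape aaccaaabbc.

state p1, head at 3, tape aaccaaabbc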